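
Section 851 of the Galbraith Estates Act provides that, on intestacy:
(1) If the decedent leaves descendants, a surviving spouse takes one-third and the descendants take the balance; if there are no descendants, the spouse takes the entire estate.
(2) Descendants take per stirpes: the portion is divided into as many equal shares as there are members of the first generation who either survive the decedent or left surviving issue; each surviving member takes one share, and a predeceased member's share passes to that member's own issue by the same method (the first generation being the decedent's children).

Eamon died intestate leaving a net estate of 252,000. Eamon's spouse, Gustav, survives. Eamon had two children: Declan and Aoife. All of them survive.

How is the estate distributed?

Gustav takes one-third of 252,000 = 84,000. The remaining 168,000 passes to the descendants.
The descendants' portion (168,000) is divided into 2 shares of 84,000: Declan and Aoife each take 84,000.

Gustav: 84,000; Declan: 84,000; Aoife: 84,000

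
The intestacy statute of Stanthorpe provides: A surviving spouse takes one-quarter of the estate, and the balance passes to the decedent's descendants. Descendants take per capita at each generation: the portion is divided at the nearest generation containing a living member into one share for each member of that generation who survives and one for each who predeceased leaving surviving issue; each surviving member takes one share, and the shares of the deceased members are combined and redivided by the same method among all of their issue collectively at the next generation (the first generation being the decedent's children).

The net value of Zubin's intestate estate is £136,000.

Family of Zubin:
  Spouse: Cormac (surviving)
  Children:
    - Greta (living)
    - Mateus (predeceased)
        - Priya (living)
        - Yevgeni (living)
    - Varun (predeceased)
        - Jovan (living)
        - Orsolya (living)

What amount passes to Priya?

Priya receives £17,000.

Cormac takes one-quarter of £136,000 = £34,000. The remaining £102,000 passes to the descendants.
The descendants' portion (£102,000) is divided at the children's generation into 3 shares of £34,000. Greta takes £34,000. The 2 shares of the deceased (Mateus and Varun) are combined into a pool of £68,000.
That pool (£68,000) is divided at the grandchildren's generation equally among Priya, Yevgeni, Jovan, and Orsolya: £17,000 each.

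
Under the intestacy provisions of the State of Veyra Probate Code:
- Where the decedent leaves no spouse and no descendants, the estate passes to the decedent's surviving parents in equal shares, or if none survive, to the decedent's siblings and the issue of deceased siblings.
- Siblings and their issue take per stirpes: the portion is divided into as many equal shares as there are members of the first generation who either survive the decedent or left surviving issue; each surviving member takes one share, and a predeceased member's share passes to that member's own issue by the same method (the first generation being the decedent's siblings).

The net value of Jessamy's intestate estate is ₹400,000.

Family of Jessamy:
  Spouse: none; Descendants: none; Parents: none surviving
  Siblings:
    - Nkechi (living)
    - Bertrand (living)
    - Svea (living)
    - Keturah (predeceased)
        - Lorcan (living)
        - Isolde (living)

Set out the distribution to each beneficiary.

The entire ₹400,000 passes to the siblings and their issue.
That amount (₹400,000) is divided into 4 shares of ₹100,000: Nkechi, Bertrand, and Svea each take ₹100,000; Keturah's ₹100,000 share passes to Keturah's issue.
Keturah's share (₹100,000) is divided into 2 shares of ₹50,000: Lorcan and Isolde each take ₹50,000.

Nkechi: ₹100,000; Bertrand: ₹100,000; Svea: ₹100,000; Lorcan: ₹50,000; Isolde: ₹50,000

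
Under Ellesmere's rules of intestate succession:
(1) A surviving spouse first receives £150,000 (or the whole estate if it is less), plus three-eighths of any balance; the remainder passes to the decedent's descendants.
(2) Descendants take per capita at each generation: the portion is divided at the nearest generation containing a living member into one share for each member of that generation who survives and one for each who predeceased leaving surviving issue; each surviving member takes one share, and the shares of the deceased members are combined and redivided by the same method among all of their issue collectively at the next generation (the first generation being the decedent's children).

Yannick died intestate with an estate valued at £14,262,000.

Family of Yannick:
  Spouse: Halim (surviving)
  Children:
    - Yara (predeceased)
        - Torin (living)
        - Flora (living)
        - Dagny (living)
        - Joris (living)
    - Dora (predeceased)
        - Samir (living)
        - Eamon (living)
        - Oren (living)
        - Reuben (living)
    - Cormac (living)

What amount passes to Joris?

Joris receives £735,000.

Halim first takes £150,000, leaving a balance of £14,112,000. Halim then takes three-eighths of the balance (£5,292,000), for a total of £5,442,000. The remaining £8,820,000 passes to the descendants.
The descendants' portion (£8,820,000) is divided at the children's generation into 3 shares of £2,940,000. Cormac takes £2,940,000. The 2 shares of the deceased (Yara and Dora) are combined into a pool of £5,880,000.
That pool (£5,880,000) is divided at the grandchildren's generation equally among Torin, Flora, Dagny, Joris, Samir, Eamon, Oren, and Reuben: £735,000 each.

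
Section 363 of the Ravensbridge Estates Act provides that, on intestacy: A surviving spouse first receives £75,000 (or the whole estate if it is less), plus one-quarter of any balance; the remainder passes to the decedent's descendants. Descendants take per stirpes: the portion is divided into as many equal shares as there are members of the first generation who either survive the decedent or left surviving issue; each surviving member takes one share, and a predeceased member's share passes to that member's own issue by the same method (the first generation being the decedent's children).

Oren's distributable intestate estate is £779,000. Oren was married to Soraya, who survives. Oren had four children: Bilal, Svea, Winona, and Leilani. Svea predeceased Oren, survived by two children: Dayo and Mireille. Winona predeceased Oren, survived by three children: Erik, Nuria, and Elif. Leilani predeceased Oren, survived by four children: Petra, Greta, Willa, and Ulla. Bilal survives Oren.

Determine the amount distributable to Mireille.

Mireille receives £66,000.

Soraya first takes £75,000, leaving a balance of £704,000. Soraya then takes one-quarter of the balance (£176,000), for a total of £251,000. The remaining £528,000 passes to the descendants.
The descendants' portion (£528,000) is divided into 4 shares of £132,000: Bilal takes £132,000; Svea's £132,000 share passes to Svea's issue; Winona's £132,000 share passes to Winona's issue; Leilani's £132,000 share passes to Leilani's issue.
Svea's share (£132,000) is divided into 2 shares of £66,000: Dayo and Mireille each take £66,000.
Winona's share (£132,000) is divided into 3 shares of £44,000: Erik, Nuria, and Elif each take £44,000.
Leilani's share (£132,000) is divided into 4 shares of £33,000: Petra, Greta, Willa, and Ulla each take £33,000.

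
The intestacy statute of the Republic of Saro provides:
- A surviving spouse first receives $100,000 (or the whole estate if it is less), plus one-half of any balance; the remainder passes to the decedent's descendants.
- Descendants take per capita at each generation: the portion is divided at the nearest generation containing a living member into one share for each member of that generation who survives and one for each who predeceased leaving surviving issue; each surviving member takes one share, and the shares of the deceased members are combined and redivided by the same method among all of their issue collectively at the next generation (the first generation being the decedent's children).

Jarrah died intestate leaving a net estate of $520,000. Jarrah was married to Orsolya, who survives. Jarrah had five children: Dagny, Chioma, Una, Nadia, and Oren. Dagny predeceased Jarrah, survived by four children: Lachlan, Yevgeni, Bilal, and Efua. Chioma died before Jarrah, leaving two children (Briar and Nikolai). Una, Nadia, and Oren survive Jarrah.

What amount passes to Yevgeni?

Orsolya first takes $100,000, leaving a balance of $420,000. Orsolya then takes one-half of the balance ($210,000), for a total of $310,000. The remaining $210,000 passes to the descendants.
The descendants' portion ($210,000) is divided at the children's generation into 5 shares of $42,000. Una, Nadia, and Oren each take $42,000. The 2 shares of the deceased (Dagny and Chioma) are combined into a pool of $84,000.
That pool ($84,000) is divided at the grandchildren's generation equally among Lachlan, Yevgeni, Bilal, Efua, Briar, and Nikolai: $14,000 each.

Yevgeni receives $14,000.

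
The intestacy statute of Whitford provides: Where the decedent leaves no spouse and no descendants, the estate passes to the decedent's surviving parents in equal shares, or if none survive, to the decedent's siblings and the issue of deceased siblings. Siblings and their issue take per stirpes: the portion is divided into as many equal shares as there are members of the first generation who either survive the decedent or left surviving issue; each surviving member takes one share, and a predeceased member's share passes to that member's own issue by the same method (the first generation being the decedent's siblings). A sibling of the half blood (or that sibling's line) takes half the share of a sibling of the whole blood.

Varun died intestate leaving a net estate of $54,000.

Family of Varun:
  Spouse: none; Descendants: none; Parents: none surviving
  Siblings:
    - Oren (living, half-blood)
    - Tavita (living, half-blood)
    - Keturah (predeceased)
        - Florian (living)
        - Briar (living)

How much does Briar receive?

The entire $54,000 passes to the siblings and their issue.
Counting each half-blood sibling's line as half a unit, there are 2 units in $54,000, so one unit is $27,000. Whole-blood lines (Keturah) take $27,000 each; half-blood lines (Oren and Tavita) take $13,500 each.
Keturah's share ($27,000) is divided into 2 shares of $13,500: Florian and Briar each take $13,500.

Briar receives $13,500.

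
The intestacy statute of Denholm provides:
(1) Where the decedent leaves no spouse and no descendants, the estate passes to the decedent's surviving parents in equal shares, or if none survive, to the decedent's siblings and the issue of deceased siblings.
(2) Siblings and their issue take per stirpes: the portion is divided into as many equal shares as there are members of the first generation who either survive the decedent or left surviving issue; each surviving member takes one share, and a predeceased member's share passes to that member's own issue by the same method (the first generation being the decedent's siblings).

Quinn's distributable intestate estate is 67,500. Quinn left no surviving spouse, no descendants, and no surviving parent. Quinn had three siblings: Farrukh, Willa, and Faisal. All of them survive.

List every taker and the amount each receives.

Farrukh: 22,500; Willa: 22,500; Faisal: 22,500

The entire 67,500 passes to the siblings and their issue.
That amount (67,500) is divided into 3 shares of 22,500: Farrukh, Willa, and Faisal each take 22,500.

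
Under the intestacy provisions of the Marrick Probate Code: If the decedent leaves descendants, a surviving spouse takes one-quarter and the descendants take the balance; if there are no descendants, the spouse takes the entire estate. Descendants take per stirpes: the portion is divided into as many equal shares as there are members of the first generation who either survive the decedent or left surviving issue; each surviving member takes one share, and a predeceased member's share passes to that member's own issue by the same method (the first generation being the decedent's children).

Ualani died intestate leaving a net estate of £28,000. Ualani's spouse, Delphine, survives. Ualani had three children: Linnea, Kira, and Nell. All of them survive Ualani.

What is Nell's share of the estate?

Nell receives £7,000.

Delphine takes one-quarter of £28,000 = £7,000. The remaining £21,000 passes to the descendants.
The descendants' portion (£21,000) is divided into 3 shares of £7,000: Linnea, Kira, and Nell each take £7,000.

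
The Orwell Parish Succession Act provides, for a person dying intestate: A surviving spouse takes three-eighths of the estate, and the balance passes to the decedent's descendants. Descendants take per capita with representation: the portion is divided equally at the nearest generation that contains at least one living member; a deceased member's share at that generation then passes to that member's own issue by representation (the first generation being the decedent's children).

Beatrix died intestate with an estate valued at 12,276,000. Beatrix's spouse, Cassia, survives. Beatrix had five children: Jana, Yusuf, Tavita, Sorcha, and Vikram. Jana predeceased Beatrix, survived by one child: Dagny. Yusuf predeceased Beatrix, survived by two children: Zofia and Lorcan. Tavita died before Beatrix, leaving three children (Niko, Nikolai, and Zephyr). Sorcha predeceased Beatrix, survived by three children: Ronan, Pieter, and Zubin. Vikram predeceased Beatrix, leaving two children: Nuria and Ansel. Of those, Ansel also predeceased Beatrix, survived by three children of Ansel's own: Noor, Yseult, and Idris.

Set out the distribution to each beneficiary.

Cassia takes three-eighths of 12,276,000 = 4,603,500. The remaining 7,672,500 passes to the descendants.
No child survives, so the initial division is made at the grandchildren's generation.
The descendants' portion (7,672,500) is divided into 11 shares of 697,500: Dagny, Zofia, Lorcan, Niko, Nikolai, Zephyr, Ronan, Pieter, Zubin, and Nuria each take 697,500; Ansel's 697,500 share passes to Ansel's issue.
Ansel's share (697,500) is divided into 3 shares of 232,500: Noor, Yseult, and Idris each take 232,500.

Cassia: 4,603,500; Dagny: 697,500; Zofia: 697,500; Lorcan: 697,500; Niko: 697,500; Nikolai: 697,500; Zephyr: 697,500; Ronan: 697,500; Pieter: 697,500; Zubin: 697,500; Nuria: 697,500; Noor: 232,500; Yseult: 232,500; Idris: 232,500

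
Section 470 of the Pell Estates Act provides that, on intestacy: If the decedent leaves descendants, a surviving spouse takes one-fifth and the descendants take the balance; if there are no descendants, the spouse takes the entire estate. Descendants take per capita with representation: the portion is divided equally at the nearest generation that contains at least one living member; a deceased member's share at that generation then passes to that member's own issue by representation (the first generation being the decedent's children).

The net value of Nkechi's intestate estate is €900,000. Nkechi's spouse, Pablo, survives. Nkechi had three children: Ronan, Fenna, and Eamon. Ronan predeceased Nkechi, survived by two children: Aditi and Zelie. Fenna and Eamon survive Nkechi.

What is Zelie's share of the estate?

Zelie receives €120,000.

Pablo takes one-fifth of €900,000 = €180,000. The remaining €720,000 passes to the descendants.
The descendants' portion (€720,000) is divided into 3 shares of €240,000: Fenna and Eamon each take €240,000; Ronan's €240,000 share passes to Ronan's issue.
Ronan's share (€240,000) is divided into 2 shares of €120,000: Aditi and Zelie each take €120,000.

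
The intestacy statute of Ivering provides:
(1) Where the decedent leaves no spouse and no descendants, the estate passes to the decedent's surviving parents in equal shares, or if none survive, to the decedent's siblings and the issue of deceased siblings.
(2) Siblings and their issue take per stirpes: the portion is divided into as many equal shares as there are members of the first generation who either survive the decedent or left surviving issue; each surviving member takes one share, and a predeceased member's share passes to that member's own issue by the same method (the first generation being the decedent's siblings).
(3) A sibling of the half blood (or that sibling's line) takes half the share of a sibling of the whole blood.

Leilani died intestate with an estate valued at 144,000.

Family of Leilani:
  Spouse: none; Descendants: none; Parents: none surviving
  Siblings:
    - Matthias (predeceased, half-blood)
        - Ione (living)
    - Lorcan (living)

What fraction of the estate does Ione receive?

Ione receives 1/3 of the estate.

The entire 144,000 passes to the siblings and their issue.
Counting each half-blood sibling's line as half a unit, there are 3/2 units in 144,000, so one unit is 96,000. Whole-blood lines (Lorcan) take 96,000 each; half-blood lines (Matthias) take 48,000 each.
Matthias's share (48,000) passes entirely to Ione.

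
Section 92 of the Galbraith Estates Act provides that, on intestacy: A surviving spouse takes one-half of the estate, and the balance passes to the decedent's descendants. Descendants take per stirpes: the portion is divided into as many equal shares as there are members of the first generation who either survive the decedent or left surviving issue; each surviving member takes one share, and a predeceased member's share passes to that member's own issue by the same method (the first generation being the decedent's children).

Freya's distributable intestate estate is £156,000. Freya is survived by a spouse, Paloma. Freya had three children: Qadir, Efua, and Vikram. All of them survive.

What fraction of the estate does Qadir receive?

Qadir receives 1/6 of the estate.

Paloma takes one-half of £156,000 = £78,000. The remaining £78,000 passes to the descendants.
The descendants' portion (£78,000) is divided into 3 shares of £26,000: Qadir, Efua, and Vikram each take £26,000.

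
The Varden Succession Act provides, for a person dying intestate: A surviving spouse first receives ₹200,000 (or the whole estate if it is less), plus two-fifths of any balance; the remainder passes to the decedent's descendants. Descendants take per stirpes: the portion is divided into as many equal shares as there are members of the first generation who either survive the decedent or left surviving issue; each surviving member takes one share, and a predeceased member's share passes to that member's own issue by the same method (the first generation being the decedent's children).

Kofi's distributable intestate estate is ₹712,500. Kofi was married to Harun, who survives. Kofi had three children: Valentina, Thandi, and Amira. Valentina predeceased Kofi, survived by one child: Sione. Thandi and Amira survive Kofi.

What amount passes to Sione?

Harun first takes ₹200,000, leaving a balance of ₹512,500. Harun then takes two-fifths of the balance (₹205,000), for a total of ₹405,000. The remaining ₹307,500 passes to the descendants.
The descendants' portion (₹307,500) is divided into 3 shares of ₹102,500: Thandi and Amira each take ₹102,500; Valentina's ₹102,500 share passes to Valentina's issue.
Valentina's share (₹102,500) passes entirely to Sione.

Sione receives ₹102,500.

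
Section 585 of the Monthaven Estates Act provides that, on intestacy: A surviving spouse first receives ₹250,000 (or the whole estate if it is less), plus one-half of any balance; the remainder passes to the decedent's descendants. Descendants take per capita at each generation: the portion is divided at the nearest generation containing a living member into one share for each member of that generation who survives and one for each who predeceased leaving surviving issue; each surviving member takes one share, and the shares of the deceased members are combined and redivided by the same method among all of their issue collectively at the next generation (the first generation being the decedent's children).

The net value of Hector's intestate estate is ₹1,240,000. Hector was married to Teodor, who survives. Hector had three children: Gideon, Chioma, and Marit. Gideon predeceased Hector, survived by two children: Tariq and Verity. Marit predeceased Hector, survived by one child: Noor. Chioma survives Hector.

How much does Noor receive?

Teodor first takes ₹250,000, leaving a balance of ₹990,000. Teodor then takes one-half of the balance (₹495,000), for a total of ₹745,000. The remaining ₹495,000 passes to the descendants.
The descendants' portion (₹495,000) is divided at the children's generation into 3 shares of ₹165,000. Chioma takes ₹165,000. The 2 shares of the deceased (Gideon and Marit) are combined into a pool of ₹330,000.
That pool (₹330,000) is divided at the grandchildren's generation equally among Tariq, Verity, and Noor: ₹110,000 each.

Noor receives ₹110,000.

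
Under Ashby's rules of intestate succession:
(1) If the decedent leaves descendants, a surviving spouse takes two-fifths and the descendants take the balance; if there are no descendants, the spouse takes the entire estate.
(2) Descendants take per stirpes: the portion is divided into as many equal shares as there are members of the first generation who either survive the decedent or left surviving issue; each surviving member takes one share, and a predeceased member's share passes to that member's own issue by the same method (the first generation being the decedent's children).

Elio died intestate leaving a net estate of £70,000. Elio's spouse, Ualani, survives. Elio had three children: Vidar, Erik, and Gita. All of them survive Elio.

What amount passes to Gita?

Gita receives £14,000.

Ualani takes two-fifths of £70,000 = £28,000. The remaining £42,000 passes to the descendants.
The descendants' portion (£42,000) is divided into 3 shares of £14,000: Vidar, Erik, and Gita each take £14,000.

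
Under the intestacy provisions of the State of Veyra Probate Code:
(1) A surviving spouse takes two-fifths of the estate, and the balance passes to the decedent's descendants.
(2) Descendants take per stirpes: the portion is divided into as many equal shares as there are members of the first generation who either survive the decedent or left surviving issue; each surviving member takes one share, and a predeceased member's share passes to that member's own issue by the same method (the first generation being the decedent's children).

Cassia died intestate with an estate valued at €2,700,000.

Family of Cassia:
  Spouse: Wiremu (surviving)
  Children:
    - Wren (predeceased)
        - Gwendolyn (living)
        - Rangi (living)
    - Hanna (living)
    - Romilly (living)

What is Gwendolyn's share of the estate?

Wiremu takes two-fifths of €2,700,000 = €1,080,000. The remaining €1,620,000 passes to the descendants.
The descendants' portion (€1,620,000) is divided into 3 shares of €540,000: Hanna and Romilly each take €540,000; Wren's €540,000 share passes to Wren's issue.
Wren's share (€540,000) is divided into 2 shares of €270,000: Gwendolyn and Rangi each take €270,000.

Gwendolyn receives €270,000.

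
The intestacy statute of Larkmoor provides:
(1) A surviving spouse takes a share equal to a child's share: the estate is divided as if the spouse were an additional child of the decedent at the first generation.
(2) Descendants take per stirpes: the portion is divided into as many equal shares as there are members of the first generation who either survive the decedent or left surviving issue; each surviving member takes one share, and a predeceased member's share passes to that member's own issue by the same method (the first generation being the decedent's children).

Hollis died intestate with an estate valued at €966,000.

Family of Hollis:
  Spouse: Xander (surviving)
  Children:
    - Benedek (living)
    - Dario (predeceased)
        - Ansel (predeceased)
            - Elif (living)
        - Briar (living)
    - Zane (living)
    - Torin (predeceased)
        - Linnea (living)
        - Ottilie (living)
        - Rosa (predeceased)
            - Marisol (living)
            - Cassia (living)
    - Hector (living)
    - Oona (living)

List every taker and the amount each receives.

The spouse counts as an additional share at the children's level, so there are 7 primary shares of €138,000. Xander takes one such share (€138,000).
The children's combined portion (€828,000) is divided into 6 shares of €138,000: Benedek, Zane, Hector, and Oona each take €138,000; Dario's €138,000 share passes to Dario's issue; Torin's €138,000 share passes to Torin's issue.
Dario's share (€138,000) is divided into 2 shares of €69,000: Briar takes €69,000; Ansel's €69,000 share passes to Ansel's issue.
Ansel's share (€69,000) passes entirely to Elif.
Torin's share (€138,000) is divided into 3 shares of €46,000: Linnea and Ottilie each take €46,000; Rosa's €46,000 share passes to Rosa's issue.
Rosa's share (€46,000) is divided into 2 shares of €23,000: Marisol and Cassia each take €23,000.

Xander: €138,000; Benedek: €138,000; Elif: €69,000; Briar: €69,000; Zane: €138,000; Linnea: €46,000; Ottilie: €46,000; Marisol: €23,000; Cassia: €23,000; Hector: €138,000; Oona: €138,000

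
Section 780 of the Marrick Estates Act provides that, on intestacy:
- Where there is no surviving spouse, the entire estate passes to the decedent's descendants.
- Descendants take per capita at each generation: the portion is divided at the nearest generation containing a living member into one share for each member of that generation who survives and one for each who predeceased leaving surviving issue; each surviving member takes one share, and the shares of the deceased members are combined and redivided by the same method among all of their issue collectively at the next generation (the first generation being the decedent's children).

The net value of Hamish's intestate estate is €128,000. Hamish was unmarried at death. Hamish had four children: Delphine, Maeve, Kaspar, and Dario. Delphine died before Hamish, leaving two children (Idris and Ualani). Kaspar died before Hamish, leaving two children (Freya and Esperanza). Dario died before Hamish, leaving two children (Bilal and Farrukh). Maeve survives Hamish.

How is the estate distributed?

The entire €128,000 passes to the descendants.
That amount (€128,000) is divided at the children's generation into 4 shares of €32,000. Maeve takes €32,000. The 3 shares of the deceased (Delphine, Kaspar, and Dario) are combined into a pool of €96,000.
That pool (€96,000) is divided at the grandchildren's generation equally among Idris, Ualani, Freya, Esperanza, Bilal, and Farrukh: €16,000 each.

Idris: €16,000; Ualani: €16,000; Maeve: €32,000; Freya: €16,000; Esperanza: €16,000; Bilal: €16,000; Farrukh: €16,000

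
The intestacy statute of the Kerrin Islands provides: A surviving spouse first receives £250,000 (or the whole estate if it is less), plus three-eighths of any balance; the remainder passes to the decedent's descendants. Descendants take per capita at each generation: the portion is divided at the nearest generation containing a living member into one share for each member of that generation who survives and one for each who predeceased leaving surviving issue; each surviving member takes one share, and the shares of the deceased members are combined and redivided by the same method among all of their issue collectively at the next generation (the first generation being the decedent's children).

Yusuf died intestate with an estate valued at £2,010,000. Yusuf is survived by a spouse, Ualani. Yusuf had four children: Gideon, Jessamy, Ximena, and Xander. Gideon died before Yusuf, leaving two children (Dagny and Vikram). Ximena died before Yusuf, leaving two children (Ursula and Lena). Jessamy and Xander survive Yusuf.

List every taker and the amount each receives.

Ualani: £910,000; Dagny: £137,500; Vikram: £137,500; Jessamy: £275,000; Ursula: £137,500; Lena: £137,500; Xander: £275,000

Ualani first takes £250,000, leaving a balance of £1,760,000. Ualani then takes three-eighths of the balance (£660,000), for a total of £910,000. The remaining £1,100,000 passes to the descendants.
The descendants' portion (£1,100,000) is divided at the children's generation into 4 shares of £275,000. Jessamy and Xander each take £275,000. The 2 shares of the deceased (Gideon and Ximena) are combined into a pool of £550,000.
That pool (£550,000) is divided at the grandchildren's generation equally among Dagny, Vikram, Ursula, and Lena: £137,500 each.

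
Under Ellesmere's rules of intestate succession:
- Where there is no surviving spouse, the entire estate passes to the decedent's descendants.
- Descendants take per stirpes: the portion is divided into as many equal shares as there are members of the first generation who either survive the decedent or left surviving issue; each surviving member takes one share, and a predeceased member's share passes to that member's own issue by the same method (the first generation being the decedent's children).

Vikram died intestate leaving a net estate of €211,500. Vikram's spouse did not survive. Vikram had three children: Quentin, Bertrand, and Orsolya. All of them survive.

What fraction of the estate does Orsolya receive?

Orsolya receives 1/3 of the estate.

The entire €211,500 passes to the descendants.
That amount (€211,500) is divided into 3 shares of €70,500: Quentin, Bertrand, and Orsolya each take €70,500.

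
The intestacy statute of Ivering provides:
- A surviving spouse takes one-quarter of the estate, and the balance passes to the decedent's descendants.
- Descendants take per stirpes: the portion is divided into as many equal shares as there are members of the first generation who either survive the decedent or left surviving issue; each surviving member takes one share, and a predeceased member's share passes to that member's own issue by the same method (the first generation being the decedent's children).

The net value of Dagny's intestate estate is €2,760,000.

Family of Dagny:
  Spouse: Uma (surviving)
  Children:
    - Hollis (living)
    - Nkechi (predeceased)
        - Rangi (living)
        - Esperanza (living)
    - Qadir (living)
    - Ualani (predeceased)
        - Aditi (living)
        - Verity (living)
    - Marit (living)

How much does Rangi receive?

Uma takes one-quarter of €2,760,000 = €690,000. The remaining €2,070,000 passes to the descendants.
The descendants' portion (€2,070,000) is divided into 5 shares of €414,000: Hollis, Qadir, and Marit each take €414,000; Nkechi's €414,000 share passes to Nkechi's issue; Ualani's €414,000 share passes to Ualani's issue.
Nkechi's share (€414,000) is divided into 2 shares of €207,000: Rangi and Esperanza each take €207,000.
Ualani's share (€414,000) is divided into 2 shares of €207,000: Aditi and Verity each take €207,000.

Rangi receives €207,000.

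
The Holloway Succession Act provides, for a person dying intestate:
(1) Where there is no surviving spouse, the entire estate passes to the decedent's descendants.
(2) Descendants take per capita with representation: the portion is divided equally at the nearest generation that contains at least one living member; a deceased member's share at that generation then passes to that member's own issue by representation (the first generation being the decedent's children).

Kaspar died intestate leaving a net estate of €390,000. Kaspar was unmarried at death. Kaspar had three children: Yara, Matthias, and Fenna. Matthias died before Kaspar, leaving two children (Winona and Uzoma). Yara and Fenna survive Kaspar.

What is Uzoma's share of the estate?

Uzoma receives €65,000.

The entire €390,000 passes to the descendants.
That amount (€390,000) is divided into 3 shares of €130,000: Yara and Fenna each take €130,000; Matthias's €130,000 share passes to Matthias's issue.
Matthias's share (€130,000) is divided into 2 shares of €65,000: Winona and Uzoma each take €65,000.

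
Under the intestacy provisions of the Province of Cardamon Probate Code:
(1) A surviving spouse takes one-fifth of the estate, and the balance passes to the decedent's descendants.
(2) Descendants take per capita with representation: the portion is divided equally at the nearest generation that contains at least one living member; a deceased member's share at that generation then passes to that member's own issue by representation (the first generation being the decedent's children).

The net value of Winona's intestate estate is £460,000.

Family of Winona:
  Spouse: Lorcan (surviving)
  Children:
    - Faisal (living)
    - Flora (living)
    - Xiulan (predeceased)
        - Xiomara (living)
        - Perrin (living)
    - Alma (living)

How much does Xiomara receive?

Xiomara receives £46,000.

Lorcan takes one-fifth of £460,000 = £92,000. The remaining £368,000 passes to the descendants.
The descendants' portion (£368,000) is divided into 4 shares of £92,000: Faisal, Flora, and Alma each take £92,000; Xiulan's £92,000 share passes to Xiulan's issue.
Xiulan's share (£92,000) is divided into 2 shares of £46,000: Xiomara and Perrin each take £46,000.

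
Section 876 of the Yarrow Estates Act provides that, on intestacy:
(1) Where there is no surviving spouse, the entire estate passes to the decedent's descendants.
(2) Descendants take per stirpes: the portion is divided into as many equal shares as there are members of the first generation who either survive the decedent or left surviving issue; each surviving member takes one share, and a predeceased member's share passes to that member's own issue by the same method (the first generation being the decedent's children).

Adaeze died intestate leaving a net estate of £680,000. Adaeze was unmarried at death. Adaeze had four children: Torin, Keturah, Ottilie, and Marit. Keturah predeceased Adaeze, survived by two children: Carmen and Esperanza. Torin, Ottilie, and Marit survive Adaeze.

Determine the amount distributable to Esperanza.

The entire £680,000 passes to the descendants.
That amount (£680,000) is divided into 4 shares of £170,000: Torin, Ottilie, and Marit each take £170,000; Keturah's £170,000 share passes to Keturah's issue.
Keturah's share (£170,000) is divided into 2 shares of £85,000: Carmen and Esperanza each take £85,000.

Esperanza receives £85,000.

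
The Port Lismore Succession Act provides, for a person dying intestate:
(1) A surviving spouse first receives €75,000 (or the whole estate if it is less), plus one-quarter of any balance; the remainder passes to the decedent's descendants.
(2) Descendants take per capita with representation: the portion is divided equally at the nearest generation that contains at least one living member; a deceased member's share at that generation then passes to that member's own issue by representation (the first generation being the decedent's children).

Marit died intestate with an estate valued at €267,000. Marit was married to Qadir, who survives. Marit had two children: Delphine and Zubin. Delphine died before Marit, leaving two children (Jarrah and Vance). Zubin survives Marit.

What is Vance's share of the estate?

Qadir first takes €75,000, leaving a balance of €192,000. Qadir then takes one-quarter of the balance (€48,000), for a total of €123,000. The remaining €144,000 passes to the descendants.
The descendants' portion (€144,000) is divided into 2 shares of €72,000: Zubin takes €72,000; Delphine's €72,000 share passes to Delphine's issue.
Delphine's share (€72,000) is divided into 2 shares of €36,000: Jarrah and Vance each take €36,000.

Vance receives €36,000.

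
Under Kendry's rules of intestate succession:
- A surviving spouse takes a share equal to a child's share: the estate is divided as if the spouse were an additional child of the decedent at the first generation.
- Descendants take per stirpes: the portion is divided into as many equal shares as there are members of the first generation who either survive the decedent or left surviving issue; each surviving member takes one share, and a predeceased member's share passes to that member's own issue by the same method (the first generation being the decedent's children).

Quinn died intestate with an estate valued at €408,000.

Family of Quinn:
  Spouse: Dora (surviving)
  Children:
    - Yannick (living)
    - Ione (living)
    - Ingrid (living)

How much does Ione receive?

The spouse counts as an additional share at the children's level, so there are 4 primary shares of €102,000. Dora takes one such share (€102,000).
The children's combined portion (€306,000) is divided into 3 shares of €102,000: Yannick, Ione, and Ingrid each take €102,000.

Ione receives €102,000.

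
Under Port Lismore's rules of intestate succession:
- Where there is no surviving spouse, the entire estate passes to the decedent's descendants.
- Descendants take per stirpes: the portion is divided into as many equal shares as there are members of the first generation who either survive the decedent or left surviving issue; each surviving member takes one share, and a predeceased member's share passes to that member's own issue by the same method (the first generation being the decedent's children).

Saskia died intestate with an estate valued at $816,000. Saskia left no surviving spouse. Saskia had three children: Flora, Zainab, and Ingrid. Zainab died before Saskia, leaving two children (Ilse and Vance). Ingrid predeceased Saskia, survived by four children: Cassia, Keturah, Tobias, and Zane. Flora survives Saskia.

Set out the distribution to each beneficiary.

The entire $816,000 passes to the descendants.
That amount ($816,000) is divided into 3 shares of $272,000: Flora takes $272,000; Zainab's $272,000 share passes to Zainab's issue; Ingrid's $272,000 share passes to Ingrid's issue.
Zainab's share ($272,000) is divided into 2 shares of $136,000: Ilse and Vance each take $136,000.
Ingrid's share ($272,000) is divided into 4 shares of $68,000: Cassia, Keturah, Tobias, and Zane each take $68,000.

Flora: $272,000; Ilse: $136,000; Vance: $136,000; Cassia: $68,000; Keturah: $68,000; Tobias: $68,000; Zane: $68,000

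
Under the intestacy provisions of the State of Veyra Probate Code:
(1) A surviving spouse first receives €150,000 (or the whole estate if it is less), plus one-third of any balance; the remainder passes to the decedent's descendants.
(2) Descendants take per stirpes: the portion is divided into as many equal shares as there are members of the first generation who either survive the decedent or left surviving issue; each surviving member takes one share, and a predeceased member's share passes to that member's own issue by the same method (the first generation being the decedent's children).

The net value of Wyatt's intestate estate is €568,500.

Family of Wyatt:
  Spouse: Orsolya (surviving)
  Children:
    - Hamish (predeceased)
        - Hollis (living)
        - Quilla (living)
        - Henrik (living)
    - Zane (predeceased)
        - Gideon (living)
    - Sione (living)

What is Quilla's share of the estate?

Orsolya first takes €150,000, leaving a balance of €418,500. Orsolya then takes one-third of the balance (€139,500), for a total of €289,500. The remaining €279,000 passes to the descendants.
The descendants' portion (€279,000) is divided into 3 shares of €93,000: Sione takes €93,000; Hamish's €93,000 share passes to Hamish's issue; Zane's €93,000 share passes to Zane's issue.
Hamish's share (€93,000) is divided into 3 shares of €31,000: Hollis, Quilla, and Henrik each take €31,000.
Zane's share (€93,000) passes entirely to Gideon.

Quilla receives €31,000.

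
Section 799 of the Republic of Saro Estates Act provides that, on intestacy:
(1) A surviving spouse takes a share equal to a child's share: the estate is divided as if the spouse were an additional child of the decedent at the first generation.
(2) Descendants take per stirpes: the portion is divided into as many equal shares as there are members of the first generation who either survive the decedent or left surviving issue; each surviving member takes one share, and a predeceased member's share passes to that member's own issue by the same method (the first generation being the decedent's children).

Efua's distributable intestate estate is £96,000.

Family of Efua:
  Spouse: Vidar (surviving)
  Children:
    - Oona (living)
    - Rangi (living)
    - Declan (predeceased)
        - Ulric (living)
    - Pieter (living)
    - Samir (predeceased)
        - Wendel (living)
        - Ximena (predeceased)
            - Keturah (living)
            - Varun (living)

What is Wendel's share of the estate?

Wendel receives £8,000.

The spouse counts as an additional share at the children's level, so there are 6 primary shares of £16,000. Vidar takes one such share (£16,000).
The children's combined portion (£80,000) is divided into 5 shares of £16,000: Oona, Rangi, and Pieter each take £16,000; Declan's £16,000 share passes to Declan's issue; Samir's £16,000 share passes to Samir's issue.
Declan's share (£16,000) passes entirely to Ulric.
Samir's share (£16,000) is divided into 2 shares of £8,000: Wendel takes £8,000; Ximena's £8,000 share passes to Ximena's issue.
Ximena's share (£8,000) is divided into 2 shares of £4,000: Keturah and Varun each take £4,000.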